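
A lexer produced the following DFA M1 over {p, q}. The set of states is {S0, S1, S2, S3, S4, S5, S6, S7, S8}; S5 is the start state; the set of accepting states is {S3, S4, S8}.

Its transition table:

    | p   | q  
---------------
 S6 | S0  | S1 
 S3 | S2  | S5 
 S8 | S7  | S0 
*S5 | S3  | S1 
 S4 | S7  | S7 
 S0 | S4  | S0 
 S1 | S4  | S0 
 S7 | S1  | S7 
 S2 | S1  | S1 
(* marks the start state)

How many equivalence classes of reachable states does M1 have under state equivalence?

States {S6,S8} cannot be reached from the start state, so discard them.
Start with accepting vs non-accepting: {S3,S4} | {S0,S1,S2,S5,S7}.
On input p, block {S0,S1,S2,S5,S7} splits into {S0,S1,S5} and {S2,S7}.
On input q, block {S3,S4} splits into {S3} and {S4}.
On input p, block {S0,S1,S5} splits into {S0,S1} and {S5}.
On input q, block {S2,S7} splits into {S2} and {S7}.
No further refinement is possible. Final partition (6 blocks): {S3} | {S0,S1} | {S2} | {S4} | {S5} | {S7}.

6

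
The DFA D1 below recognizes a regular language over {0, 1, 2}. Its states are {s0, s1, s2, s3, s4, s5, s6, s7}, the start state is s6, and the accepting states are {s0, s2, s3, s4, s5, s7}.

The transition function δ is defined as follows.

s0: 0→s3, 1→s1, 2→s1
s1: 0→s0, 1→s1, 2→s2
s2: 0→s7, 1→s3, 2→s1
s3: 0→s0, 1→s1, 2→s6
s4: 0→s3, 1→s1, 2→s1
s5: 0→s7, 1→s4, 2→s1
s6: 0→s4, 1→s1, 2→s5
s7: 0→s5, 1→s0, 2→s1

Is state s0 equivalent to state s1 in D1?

Initial partition by acceptance: {s0,s2,s3,s4,s5,s7} | {s1,s6}.
On input 1, block {s0,s2,s3,s4,s5,s7} splits into {s0,s3,s4} and {s2,s5,s7}.
No further refinement is possible. Final partition (3 blocks): {s0,s3,s4} | {s1,s6} | {s2,s5,s7}.
s0 and s1 end up in different blocks, so they are distinguishable. For instance, the string 'ε' is accepted from only s0.

No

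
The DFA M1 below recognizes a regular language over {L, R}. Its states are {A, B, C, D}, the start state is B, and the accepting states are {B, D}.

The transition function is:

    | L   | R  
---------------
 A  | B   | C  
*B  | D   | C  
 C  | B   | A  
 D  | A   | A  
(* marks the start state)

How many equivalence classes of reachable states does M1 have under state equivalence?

3

All states are reachable from the start state.
Start with accepting vs non-accepting: {B,D} | {A,C}.
Split {B,D} by δ(·,L) → {B} and {D}.
The partition is now stable with 3 blocks: {B} | {A,C} | {D}.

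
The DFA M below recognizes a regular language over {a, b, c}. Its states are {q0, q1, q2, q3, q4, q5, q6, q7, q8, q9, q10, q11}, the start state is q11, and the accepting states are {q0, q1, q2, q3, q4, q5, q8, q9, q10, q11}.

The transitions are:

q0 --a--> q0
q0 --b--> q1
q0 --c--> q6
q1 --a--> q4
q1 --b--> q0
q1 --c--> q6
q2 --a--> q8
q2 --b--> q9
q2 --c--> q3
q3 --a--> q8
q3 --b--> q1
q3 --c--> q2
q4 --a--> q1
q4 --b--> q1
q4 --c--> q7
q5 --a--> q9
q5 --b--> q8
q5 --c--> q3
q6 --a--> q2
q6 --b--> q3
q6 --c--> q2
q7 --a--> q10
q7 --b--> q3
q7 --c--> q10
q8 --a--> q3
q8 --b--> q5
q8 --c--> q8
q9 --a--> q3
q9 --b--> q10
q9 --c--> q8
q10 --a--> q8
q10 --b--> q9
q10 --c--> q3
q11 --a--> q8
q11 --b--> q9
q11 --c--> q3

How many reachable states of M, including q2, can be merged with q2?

4

Start with accepting vs non-accepting: {q0,q1,q2,q3,q4,q5,q8,q9,q10,q11} | {q6,q7}.
Split {q0,q1,q2,q3,q4,q5,q8,q9,q10,q11} by δ(·,c) → {q2,q3,q5,q8,q9,q10,q11} and {q0,q1,q4}.
Refine {q2,q3,q5,q8,q9,q10,q11} on symbol b: members go to different blocks, giving {q2,q5,q8,q9,q10,q11} and {q3}.
Refine {q2,q5,q8,q9,q10,q11} on symbol a: members go to different blocks, giving {q2,q5,q10,q11} and {q8,q9}.
No further refinement is possible. Final partition (5 blocks): {q2,q5,q10,q11} | {q6,q7} | {q0,q1,q4} | {q3} | {q8,q9}.
State q2 belongs to the block {q2,q5,q10,q11}, which has 4 states.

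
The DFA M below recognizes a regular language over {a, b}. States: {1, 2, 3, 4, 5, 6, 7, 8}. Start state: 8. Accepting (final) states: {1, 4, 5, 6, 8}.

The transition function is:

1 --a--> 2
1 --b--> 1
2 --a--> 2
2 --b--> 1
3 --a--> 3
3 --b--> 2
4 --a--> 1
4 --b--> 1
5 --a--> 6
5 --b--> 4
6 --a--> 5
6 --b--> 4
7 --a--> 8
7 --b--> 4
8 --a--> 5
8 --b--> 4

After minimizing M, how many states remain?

Reachable states from the start: {1,2,4,5,6,8}. Unreachable: {3,7} — drop them.
Initial partition by acceptance: {1,4,5,6,8} | {2}.
Refine {1,4,5,6,8} on symbol a: members go to different blocks, giving {4,5,6,8} and {1}.
Refine {4,5,6,8} on symbol a: members go to different blocks, giving {5,6,8} and {4}.
Stable partition: {5,6,8} | {2} | {1} | {4} — 4 equivalence classes.

4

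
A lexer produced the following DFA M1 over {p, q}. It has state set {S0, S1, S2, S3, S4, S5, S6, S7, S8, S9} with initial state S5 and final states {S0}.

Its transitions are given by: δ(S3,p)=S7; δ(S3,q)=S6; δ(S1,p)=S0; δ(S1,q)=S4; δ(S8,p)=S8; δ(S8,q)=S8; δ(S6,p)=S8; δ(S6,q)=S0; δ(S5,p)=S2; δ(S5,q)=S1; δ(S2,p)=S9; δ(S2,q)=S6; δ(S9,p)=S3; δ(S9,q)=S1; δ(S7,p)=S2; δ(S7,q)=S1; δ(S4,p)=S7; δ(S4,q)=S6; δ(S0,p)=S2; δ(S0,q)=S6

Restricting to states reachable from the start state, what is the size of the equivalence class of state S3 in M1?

Every state is reachable, so we keep all 10.
Start with accepting vs non-accepting: {S0} | {S1,S2,S3,S4,S5,S6,S7,S8,S9}.
On input p, block {S1,S2,S3,S4,S5,S6,S7,S8,S9} splits into {S2,S3,S4,S5,S6,S7,S8,S9} and {S1}.
Refine {S2,S3,S4,S5,S6,S7,S8,S9} on symbol q: members go to different blocks, giving {S2,S3,S4,S8} and {S5,S7,S9} and {S6}.
Refine {S2,S3,S4,S8} on symbol p: members go to different blocks, giving {S2,S3,S4} and {S8}.
Stable partition: {S0} | {S2,S3,S4} | {S1} | {S5,S7,S9} | {S6} | {S8} — 6 equivalence classes.
The equivalence class containing S3 is {S2,S3,S4}, of size 3.

3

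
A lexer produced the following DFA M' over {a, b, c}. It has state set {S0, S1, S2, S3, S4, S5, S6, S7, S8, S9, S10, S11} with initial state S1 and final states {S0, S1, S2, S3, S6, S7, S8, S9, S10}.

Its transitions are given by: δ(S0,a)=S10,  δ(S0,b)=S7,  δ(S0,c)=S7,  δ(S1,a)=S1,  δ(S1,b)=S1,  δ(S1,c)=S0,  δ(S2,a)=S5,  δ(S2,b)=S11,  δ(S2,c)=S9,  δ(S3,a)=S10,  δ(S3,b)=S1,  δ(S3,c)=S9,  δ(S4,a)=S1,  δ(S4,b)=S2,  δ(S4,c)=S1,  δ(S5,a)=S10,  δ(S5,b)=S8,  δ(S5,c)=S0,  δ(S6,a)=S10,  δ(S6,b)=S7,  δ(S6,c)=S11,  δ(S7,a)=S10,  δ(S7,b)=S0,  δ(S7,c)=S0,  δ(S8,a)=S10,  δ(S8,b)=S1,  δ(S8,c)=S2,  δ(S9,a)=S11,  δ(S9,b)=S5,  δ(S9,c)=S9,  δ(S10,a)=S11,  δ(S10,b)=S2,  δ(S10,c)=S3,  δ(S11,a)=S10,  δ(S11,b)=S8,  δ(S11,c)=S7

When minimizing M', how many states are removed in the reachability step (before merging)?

No path from S1 leads to S4, S6; the other 10 states are all reachable.

2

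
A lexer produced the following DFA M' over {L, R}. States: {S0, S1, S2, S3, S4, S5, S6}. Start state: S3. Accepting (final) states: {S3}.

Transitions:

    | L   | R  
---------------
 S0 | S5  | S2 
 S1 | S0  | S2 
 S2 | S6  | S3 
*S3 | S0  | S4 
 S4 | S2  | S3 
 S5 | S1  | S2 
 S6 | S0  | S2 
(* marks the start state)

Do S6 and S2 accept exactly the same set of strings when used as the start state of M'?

Initial partition by acceptance: {S3} | {S0,S1,S2,S4,S5,S6}.
Split {S0,S1,S2,S4,S5,S6} by δ(·,R) → {S0,S1,S5,S6} and {S2,S4}.
Refine {S2,S4} on symbol L: members go to different blocks, giving {S2} and {S4}.
The partition is now stable with 4 blocks: {S3} | {S0,S1,S5,S6} | {S2} | {S4}.
S6 and S2 end up in different blocks, so they are distinguishable. For instance, the string 'R' is accepted from only S2.

No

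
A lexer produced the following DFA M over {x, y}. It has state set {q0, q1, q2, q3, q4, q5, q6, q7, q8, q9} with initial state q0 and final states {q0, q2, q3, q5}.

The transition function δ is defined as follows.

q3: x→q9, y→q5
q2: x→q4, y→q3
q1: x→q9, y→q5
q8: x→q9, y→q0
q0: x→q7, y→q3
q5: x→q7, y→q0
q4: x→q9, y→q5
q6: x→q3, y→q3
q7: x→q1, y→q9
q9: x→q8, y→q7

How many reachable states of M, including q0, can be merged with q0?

3

First remove the unreachable states {q2,q4,q6}; 7 states remain.
Start with accepting vs non-accepting: {q0,q3,q5} | {q1,q7,q8,q9}.
Refine {q1,q7,q8,q9} on symbol y: members go to different blocks, giving {q1,q8} and {q7,q9}.
Stable partition: {q0,q3,q5} | {q1,q8} | {q7,q9} — 3 equivalence classes.
The equivalence class containing q0 is {q0,q3,q5}, of size 3.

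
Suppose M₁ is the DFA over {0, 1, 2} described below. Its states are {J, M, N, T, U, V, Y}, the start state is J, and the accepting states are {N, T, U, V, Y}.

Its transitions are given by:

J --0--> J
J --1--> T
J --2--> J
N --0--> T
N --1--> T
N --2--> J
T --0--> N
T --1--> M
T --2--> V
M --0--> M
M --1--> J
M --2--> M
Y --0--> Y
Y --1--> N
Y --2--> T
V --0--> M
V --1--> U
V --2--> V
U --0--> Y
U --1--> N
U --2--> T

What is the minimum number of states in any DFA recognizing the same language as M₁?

Initial partition by acceptance: {N,T,U,V,Y} | {J,M}.
On input 0, block {N,T,U,V,Y} splits into {N,T,U,Y} and {V}.
Refine {N,T,U,Y} on symbol 1: members go to different blocks, giving {N,U,Y} and {T}.
On input 0, block {N,U,Y} splits into {U,Y} and {N}.
On input 1, block {J,M} splits into {J} and {M}.
The partition is now stable with 6 blocks: {U,Y} | {J} | {V} | {T} | {N} | {M}.

6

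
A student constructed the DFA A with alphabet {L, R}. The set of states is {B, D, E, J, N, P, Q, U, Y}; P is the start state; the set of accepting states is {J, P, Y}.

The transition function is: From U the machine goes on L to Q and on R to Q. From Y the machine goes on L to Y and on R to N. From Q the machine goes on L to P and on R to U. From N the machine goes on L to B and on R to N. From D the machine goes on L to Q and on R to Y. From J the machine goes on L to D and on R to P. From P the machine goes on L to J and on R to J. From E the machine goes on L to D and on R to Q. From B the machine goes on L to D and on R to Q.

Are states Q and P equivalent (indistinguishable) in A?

No

Reachable states from the start: {B,D,J,N,P,Q,U,Y}. Unreachable: {E} — drop them.
Start with accepting vs non-accepting: {J,P,Y} | {B,D,N,Q,U}.
Split {J,P,Y} by δ(·,L) → {P,Y} and {J}.
On input L, block {P,Y} splits into {P} and {Y}.
Split {B,D,N,Q,U} by δ(·,L) → {B,D,N,U} and {Q}.
On input L, block {B,D,N,U} splits into {B,N} and {D,U}.
Split {B,N} by δ(·,L) → {N} and {B}.
Refine {D,U} on symbol R: members go to different blocks, giving {U} and {D}.
Stable partition: {P} | {N} | {J} | {Y} | {Q} | {U} | {B} | {D} — 8 equivalence classes.
Q and P end up in different blocks, so they are distinguishable. For instance, the string 'ε' is accepted from only P.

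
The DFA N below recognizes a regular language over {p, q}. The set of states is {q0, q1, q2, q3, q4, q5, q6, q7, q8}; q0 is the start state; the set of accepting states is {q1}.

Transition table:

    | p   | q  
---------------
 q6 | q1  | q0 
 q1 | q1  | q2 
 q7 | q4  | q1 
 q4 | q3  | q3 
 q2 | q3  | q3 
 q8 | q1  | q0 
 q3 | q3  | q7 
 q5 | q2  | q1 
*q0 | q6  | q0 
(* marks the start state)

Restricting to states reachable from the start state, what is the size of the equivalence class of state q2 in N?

States {q5,q8} cannot be reached from the start state, so discard them.
P0 = {q1} | {q0,q2,q3,q4,q6,q7}.
Refine {q0,q2,q3,q4,q6,q7} on symbol p: members go to different blocks, giving {q0,q2,q3,q4,q7} and {q6}.
Refine {q0,q2,q3,q4,q7} on symbol p: members go to different blocks, giving {q2,q3,q4,q7} and {q0}.
On input q, block {q2,q3,q4,q7} splits into {q2,q3,q4} and {q7}.
On input q, block {q2,q3,q4} splits into {q2,q4} and {q3}.
The partition is now stable with 6 blocks: {q1} | {q2,q4} | {q6} | {q0} | {q7} | {q3}.
The equivalence class containing q2 is {q2,q4}, of size 2.

2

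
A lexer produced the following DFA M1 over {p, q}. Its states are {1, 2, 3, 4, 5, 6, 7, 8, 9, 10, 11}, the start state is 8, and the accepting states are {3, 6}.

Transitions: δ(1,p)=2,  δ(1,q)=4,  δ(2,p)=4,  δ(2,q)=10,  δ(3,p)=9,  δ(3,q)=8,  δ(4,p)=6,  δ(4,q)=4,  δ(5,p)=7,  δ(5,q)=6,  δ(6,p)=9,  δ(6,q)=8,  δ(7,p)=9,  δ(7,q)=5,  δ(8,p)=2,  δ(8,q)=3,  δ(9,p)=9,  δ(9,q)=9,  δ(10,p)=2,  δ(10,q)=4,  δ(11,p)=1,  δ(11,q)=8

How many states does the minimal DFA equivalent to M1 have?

First remove the unreachable states {1,5,7,11}; 7 states remain.
Start with accepting vs non-accepting: {3,6} | {2,4,8,9,10}.
Split {2,4,8,9,10} by δ(·,p) → {2,8,9,10} and {4}.
Split {2,8,9,10} by δ(·,p) → {8,9,10} and {2}.
Refine {8,9,10} on symbol p: members go to different blocks, giving {8,10} and {9}.
Refine {8,10} on symbol q: members go to different blocks, giving {8} and {10}.
The partition is now stable with 6 blocks: {3,6} | {8} | {4} | {2} | {9} | {10}.

6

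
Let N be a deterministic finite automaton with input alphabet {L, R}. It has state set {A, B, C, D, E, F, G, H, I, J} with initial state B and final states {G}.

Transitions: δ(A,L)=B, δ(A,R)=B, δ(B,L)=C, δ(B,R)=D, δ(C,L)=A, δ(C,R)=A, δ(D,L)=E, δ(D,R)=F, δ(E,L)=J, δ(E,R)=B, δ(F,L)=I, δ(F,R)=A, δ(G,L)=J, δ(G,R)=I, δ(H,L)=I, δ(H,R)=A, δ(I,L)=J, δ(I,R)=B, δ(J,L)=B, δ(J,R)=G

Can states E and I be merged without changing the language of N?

Yes

First remove the unreachable states {H}; 9 states remain.
P0 = {G} | {A,B,C,D,E,F,I,J}.
Split {A,B,C,D,E,F,I,J} by δ(·,R) → {A,B,C,D,E,F,I} and {J}.
Split {A,B,C,D,E,F,I} by δ(·,L) → {A,B,C,D,F} and {E,I}.
Split {A,B,C,D,F} by δ(·,L) → {A,B,C} and {D,F}.
Refine {A,B,C} on symbol R: members go to different blocks, giving {A,C} and {B}.
On input L, block {A,C} splits into {A} and {C}.
Refine {D,F} on symbol R: members go to different blocks, giving {D} and {F}.
Stable partition: {G} | {A} | {J} | {E,I} | {D} | {B} | {C} | {F} — 8 equivalence classes.
E and I lie in the same block of the stable partition, so they are equivalent — no string distinguishes them.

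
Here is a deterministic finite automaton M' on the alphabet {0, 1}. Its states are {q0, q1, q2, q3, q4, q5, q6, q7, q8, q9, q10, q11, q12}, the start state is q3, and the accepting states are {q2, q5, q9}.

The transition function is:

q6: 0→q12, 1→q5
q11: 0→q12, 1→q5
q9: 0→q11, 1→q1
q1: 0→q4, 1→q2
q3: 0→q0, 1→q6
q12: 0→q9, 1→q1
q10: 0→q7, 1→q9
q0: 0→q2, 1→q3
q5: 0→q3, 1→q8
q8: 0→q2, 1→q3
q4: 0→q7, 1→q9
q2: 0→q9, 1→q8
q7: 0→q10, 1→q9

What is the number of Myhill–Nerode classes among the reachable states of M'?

9

Every state is reachable, so we keep all 13.
P0 = {q2,q5,q9} | {q0,q1,q3,q4,q6,q7,q8,q10,q11,q12}.
Split {q2,q5,q9} by δ(·,0) → {q5,q9} and {q2}.
Split {q0,q1,q3,q4,q6,q7,q8,q10,q11,q12} by δ(·,0) → {q1,q3,q4,q6,q7,q10,q11} and {q0,q8} and {q12}.
On input 1, block {q5,q9} splits into {q5} and {q9}.
Split {q1,q3,q4,q6,q7,q10,q11} by δ(·,0) → {q1,q4,q7,q10} and {q6,q11} and {q3}.
On input 1, block {q1,q4,q7,q10} splits into {q4,q7,q10} and {q1}.
The partition is now stable with 9 blocks: {q5} | {q4,q7,q10} | {q2} | {q0,q8} | {q12} | {q9} | {q6,q11} | {q3} | {q1}.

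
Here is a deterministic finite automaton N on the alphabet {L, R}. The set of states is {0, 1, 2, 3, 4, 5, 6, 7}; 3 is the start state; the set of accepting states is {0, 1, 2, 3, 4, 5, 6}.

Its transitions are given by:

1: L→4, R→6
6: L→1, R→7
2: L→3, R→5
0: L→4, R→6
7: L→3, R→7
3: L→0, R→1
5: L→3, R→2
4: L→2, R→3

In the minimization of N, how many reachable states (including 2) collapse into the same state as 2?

Every state is reachable, so we keep all 8.
Initial partition by acceptance: {0,1,2,3,4,5,6} | {7}.
On input R, block {0,1,2,3,4,5,6} splits into {0,1,2,3,4,5} and {6}.
Refine {0,1,2,3,4,5} on symbol R: members go to different blocks, giving {2,3,4,5} and {0,1}.
Split {2,3,4,5} by δ(·,L) → {2,4,5} and {3}.
Split {2,4,5} by δ(·,L) → {2,5} and {4}.
No further refinement is possible. Final partition (6 blocks): {2,5} | {7} | {6} | {0,1} | {3} | {4}.
The equivalence class containing 2 is {2,5}, of size 2.

2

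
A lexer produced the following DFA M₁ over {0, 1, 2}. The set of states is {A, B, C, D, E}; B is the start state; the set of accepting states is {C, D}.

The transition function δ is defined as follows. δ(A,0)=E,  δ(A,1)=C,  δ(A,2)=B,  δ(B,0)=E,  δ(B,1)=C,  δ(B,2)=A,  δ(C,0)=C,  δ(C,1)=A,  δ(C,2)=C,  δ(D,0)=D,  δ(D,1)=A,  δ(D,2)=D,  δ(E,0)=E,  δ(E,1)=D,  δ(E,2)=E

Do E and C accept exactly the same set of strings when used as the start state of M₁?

Initial partition by acceptance: {C,D} | {A,B,E}.
The partition is now stable with 2 blocks: {C,D} | {A,B,E}.
E and C end up in different blocks, so they are distinguishable. For instance, the string 'ε' is accepted from only C.

No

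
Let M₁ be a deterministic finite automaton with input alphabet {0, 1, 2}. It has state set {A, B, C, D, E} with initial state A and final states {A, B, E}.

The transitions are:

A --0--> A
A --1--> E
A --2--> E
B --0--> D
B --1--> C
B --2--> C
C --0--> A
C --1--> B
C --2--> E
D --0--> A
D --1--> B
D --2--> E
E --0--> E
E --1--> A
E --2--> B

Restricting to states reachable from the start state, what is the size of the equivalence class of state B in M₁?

Start with accepting vs non-accepting: {A,B,E} | {C,D}.
Refine {A,B,E} on symbol 0: members go to different blocks, giving {A,E} and {B}.
Split {A,E} by δ(·,2) → {A} and {E}.
No further refinement is possible. Final partition (4 blocks): {A} | {C,D} | {B} | {E}.
State B belongs to the block {B}, which has 1 states.

1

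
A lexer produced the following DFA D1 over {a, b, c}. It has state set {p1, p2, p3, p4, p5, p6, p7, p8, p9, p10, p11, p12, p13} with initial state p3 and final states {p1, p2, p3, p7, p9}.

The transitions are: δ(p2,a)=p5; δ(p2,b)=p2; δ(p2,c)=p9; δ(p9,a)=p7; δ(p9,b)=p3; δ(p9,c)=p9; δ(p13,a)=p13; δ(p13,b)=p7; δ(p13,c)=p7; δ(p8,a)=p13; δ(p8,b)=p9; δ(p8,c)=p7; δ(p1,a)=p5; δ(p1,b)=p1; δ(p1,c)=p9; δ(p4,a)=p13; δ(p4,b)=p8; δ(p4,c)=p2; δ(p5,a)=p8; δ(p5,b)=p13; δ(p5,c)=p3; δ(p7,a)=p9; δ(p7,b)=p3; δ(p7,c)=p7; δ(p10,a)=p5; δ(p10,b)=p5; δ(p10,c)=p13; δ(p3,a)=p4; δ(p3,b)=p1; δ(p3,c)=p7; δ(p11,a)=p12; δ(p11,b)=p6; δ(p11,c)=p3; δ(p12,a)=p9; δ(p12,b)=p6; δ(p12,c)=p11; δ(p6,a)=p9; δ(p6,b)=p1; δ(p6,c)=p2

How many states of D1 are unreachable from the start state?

4

BFS from p3 reaches {p1, p2, p3, p4, p5, p7, p8, p9, p13}; the 4 state(s) p6, p10, p11, p12 are never visited.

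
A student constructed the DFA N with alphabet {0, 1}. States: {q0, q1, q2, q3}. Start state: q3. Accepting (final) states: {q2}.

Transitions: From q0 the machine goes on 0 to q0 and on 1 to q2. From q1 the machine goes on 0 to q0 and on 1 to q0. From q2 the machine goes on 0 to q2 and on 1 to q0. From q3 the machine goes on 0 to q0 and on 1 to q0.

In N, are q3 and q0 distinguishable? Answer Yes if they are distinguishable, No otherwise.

Yes

States {q1} cannot be reached from the start state, so discard them.
Initial partition by acceptance: {q2} | {q0,q3}.
Refine {q0,q3} on symbol 1: members go to different blocks, giving {q0} and {q3}.
No further refinement is possible. Final partition (3 blocks): {q2} | {q0} | {q3}.
q3 and q0 end up in different blocks, so they are distinguishable. For instance, the string '1' is accepted from only q0.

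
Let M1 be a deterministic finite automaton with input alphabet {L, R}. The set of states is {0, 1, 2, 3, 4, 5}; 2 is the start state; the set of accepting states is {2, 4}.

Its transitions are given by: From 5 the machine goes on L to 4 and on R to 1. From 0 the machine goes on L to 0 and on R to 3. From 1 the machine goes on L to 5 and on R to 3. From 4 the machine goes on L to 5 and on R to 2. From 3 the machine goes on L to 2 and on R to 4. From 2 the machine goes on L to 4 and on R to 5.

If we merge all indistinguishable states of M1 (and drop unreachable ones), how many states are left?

5

States {0} cannot be reached from the start state, so discard them.
Start with accepting vs non-accepting: {2,4} | {1,3,5}.
Refine {2,4} on symbol L: members go to different blocks, giving {2} and {4}.
On input L, block {1,3,5} splits into {1} and {3} and {5}.
The partition is now stable with 5 blocks: {2} | {1} | {4} | {3} | {5}.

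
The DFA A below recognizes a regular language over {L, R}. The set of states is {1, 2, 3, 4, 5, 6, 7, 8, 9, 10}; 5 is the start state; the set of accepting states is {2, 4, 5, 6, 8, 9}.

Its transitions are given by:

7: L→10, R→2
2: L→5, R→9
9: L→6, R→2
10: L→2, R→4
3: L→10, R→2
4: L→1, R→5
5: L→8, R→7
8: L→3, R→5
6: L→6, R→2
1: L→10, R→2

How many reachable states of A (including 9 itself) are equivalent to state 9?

All states are reachable from the start state.
Initial partition by acceptance: {2,4,5,6,8,9} | {1,3,7,10}.
Refine {2,4,5,6,8,9} on symbol L: members go to different blocks, giving {2,5,6,9} and {4,8}.
Refine {2,5,6,9} on symbol L: members go to different blocks, giving {2,6,9} and {5}.
Refine {2,6,9} on symbol L: members go to different blocks, giving {6,9} and {2}.
On input L, block {1,3,7,10} splits into {1,3,7} and {10}.
No further refinement is possible. Final partition (6 blocks): {6,9} | {1,3,7} | {4,8} | {5} | {2} | {10}.
State 9 belongs to the block {6,9}, which has 2 states.

2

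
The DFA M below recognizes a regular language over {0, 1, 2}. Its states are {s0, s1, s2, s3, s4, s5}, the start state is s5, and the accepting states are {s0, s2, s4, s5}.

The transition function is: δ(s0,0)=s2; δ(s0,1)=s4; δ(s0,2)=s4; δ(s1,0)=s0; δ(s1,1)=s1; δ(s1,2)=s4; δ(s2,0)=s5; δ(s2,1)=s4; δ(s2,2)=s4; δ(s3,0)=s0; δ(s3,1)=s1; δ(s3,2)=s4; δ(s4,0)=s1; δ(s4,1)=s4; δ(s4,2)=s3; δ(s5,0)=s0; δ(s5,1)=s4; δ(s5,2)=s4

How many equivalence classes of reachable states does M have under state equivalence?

3

P0 = {s0,s2,s4,s5} | {s1,s3}.
Split {s0,s2,s4,s5} by δ(·,0) → {s0,s2,s5} and {s4}.
Stable partition: {s0,s2,s5} | {s1,s3} | {s4} — 3 equivalence classes.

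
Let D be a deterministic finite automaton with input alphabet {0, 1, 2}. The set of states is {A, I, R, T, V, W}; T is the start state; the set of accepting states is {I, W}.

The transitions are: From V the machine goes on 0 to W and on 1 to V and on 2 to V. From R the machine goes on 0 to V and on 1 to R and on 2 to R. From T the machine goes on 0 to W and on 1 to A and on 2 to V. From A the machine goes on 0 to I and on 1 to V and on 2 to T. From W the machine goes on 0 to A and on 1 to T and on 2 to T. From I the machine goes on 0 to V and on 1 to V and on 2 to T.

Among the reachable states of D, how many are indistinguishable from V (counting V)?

3

First remove the unreachable states {R}; 5 states remain.
Initial partition by acceptance: {I,W} | {A,T,V}.
Stable partition: {I,W} | {A,T,V} — 2 equivalence classes.
State V belongs to the block {A,T,V}, which has 3 states.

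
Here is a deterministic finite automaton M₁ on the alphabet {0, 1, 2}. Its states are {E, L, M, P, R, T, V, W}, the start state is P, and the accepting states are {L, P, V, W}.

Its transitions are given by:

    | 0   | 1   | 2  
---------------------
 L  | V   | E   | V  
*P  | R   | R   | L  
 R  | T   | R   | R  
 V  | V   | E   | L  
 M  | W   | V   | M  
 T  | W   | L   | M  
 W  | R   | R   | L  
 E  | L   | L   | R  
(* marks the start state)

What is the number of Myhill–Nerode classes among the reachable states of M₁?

5

Every state is reachable, so we keep all 8.
Initial partition by acceptance: {L,P,V,W} | {E,M,R,T}.
On input 0, block {L,P,V,W} splits into {L,V} and {P,W}.
Refine {E,M,R,T} on symbol 0: members go to different blocks, giving {M,T} and {R} and {E}.
The partition is now stable with 5 blocks: {L,V} | {M,T} | {P,W} | {R} | {E}.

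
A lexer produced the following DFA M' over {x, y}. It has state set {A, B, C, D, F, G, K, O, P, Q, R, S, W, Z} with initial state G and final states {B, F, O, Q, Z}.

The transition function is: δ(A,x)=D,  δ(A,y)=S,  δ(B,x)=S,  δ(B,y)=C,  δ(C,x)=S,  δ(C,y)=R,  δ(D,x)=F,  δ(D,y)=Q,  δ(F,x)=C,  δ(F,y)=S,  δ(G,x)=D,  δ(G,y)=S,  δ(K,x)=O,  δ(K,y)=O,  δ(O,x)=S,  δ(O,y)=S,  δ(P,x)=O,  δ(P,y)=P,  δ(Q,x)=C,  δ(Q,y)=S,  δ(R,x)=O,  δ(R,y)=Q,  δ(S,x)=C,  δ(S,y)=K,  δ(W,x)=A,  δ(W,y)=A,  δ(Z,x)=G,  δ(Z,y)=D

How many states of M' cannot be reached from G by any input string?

5

No path from G leads to A, B, P, W, Z; the other 9 states are all reachable.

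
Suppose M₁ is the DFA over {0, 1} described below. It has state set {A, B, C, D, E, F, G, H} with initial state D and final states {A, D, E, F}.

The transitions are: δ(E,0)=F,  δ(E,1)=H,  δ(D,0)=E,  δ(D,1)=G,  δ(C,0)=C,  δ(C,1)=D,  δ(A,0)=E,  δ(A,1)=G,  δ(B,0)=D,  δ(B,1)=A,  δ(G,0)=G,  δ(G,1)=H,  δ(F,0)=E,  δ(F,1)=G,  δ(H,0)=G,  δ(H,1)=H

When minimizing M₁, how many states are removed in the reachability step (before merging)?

BFS from D reaches {D, E, F, G, H}; the 3 state(s) A, B, C are never visited.

3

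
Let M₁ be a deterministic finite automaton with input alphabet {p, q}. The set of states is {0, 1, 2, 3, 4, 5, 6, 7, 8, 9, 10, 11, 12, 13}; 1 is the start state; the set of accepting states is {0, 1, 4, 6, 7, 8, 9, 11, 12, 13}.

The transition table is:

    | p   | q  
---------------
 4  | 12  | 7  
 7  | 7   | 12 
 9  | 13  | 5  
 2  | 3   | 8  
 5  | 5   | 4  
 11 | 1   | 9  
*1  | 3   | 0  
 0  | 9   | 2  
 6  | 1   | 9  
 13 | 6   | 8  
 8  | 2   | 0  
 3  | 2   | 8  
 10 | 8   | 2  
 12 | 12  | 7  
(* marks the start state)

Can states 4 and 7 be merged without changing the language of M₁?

First remove the unreachable states {10,11}; 12 states remain.
Start with accepting vs non-accepting: {0,1,4,6,7,8,9,12,13} | {2,3,5}.
Split {0,1,4,6,7,8,9,12,13} by δ(·,p) → {0,4,6,7,9,12,13} and {1,8}.
Refine {0,4,6,7,9,12,13} on symbol p: members go to different blocks, giving {0,4,7,9,12,13} and {6}.
Split {0,4,7,9,12,13} by δ(·,p) → {0,4,7,9,12} and {13}.
Split {0,4,7,9,12} by δ(·,p) → {0,4,7,12} and {9}.
On input p, block {0,4,7,12} splits into {4,7,12} and {0}.
Refine {2,3,5} on symbol q: members go to different blocks, giving {2,3} and {5}.
Stable partition: {4,7,12} | {2,3} | {1,8} | {6} | {13} | {9} | {0} | {5} — 8 equivalence classes.
4 and 7 lie in the same block of the stable partition, so they are equivalent — no string distinguishes them.

Yes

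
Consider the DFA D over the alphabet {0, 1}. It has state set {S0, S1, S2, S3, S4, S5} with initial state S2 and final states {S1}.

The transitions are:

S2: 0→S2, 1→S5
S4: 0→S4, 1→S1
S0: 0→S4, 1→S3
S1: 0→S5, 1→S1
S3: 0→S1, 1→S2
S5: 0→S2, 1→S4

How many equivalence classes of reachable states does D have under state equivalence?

4

Reachable states from the start: {S1,S2,S4,S5}. Unreachable: {S0,S3} — drop them.
Start with accepting vs non-accepting: {S1} | {S2,S4,S5}.
Split {S2,S4,S5} by δ(·,1) → {S2,S5} and {S4}.
On input 1, block {S2,S5} splits into {S2} and {S5}.
Stable partition: {S1} | {S2} | {S4} | {S5} — 4 equivalence classes.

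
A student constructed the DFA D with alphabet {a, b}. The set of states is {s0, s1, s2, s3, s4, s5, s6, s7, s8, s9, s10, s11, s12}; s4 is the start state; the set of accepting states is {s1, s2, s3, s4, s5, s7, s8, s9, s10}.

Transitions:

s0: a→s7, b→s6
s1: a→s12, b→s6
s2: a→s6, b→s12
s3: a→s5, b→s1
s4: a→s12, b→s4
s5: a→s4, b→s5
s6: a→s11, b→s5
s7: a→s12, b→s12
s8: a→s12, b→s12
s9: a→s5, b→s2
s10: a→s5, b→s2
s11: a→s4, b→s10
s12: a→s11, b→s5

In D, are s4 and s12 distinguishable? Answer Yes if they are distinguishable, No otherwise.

States {s0,s1,s3,s7,s8,s9} cannot be reached from the start state, so discard them.
Initial partition by acceptance: {s2,s4,s5,s10} | {s6,s11,s12}.
Refine {s2,s4,s5,s10} on symbol a: members go to different blocks, giving {s2,s4} and {s5,s10}.
On input b, block {s2,s4} splits into {s2} and {s4}.
On input a, block {s6,s11,s12} splits into {s6,s12} and {s11}.
Refine {s5,s10} on symbol a: members go to different blocks, giving {s5} and {s10}.
Stable partition: {s2} | {s6,s12} | {s5} | {s4} | {s11} | {s10} — 6 equivalence classes.
s4 and s12 end up in different blocks, so they are distinguishable. For instance, the string 'ε' is accepted from only s4.

Yes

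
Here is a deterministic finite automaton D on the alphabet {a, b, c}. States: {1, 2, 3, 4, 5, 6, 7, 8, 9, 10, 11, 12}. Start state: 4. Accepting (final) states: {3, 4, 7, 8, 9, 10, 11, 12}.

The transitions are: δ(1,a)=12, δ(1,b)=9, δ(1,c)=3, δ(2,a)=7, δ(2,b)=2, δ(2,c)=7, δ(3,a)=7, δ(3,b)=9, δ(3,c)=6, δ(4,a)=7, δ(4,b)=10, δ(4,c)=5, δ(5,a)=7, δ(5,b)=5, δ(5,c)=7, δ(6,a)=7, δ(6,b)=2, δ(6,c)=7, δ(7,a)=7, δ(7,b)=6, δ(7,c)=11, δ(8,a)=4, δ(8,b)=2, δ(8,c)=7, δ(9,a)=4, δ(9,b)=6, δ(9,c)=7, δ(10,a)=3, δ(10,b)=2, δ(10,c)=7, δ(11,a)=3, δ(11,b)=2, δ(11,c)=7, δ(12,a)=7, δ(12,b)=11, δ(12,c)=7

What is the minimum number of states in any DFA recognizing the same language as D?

Reachable states from the start: {2,3,4,5,6,7,9,10,11}. Unreachable: {1,8,12} — drop them.
Start with accepting vs non-accepting: {3,4,7,9,10,11} | {2,5,6}.
Refine {3,4,7,9,10,11} on symbol b: members go to different blocks, giving {7,9,10,11} and {3,4}.
On input a, block {7,9,10,11} splits into {9,10,11} and {7}.
The partition is now stable with 4 blocks: {9,10,11} | {2,5,6} | {3,4} | {7}.

4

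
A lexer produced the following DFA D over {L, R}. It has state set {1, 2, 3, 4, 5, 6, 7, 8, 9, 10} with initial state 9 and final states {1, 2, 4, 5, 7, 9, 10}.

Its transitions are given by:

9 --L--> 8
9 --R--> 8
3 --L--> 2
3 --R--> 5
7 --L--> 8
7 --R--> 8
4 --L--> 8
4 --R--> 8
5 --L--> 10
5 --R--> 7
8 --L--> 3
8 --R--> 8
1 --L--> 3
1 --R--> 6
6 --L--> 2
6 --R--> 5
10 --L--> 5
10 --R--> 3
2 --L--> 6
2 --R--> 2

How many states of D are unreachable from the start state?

2

No path from 9 leads to 1, 4; the other 8 states are all reachable.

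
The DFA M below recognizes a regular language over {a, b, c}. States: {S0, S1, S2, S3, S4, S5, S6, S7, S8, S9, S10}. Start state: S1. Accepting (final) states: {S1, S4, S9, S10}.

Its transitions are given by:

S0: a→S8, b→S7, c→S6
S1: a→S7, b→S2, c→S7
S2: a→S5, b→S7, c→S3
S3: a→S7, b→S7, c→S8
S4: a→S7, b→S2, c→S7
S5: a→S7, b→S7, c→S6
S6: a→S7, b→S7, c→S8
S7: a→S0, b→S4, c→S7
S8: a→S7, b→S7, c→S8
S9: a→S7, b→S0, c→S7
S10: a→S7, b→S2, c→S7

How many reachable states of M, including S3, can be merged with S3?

First remove the unreachable states {S9,S10}; 9 states remain.
Initial partition by acceptance: {S1,S4} | {S0,S2,S3,S5,S6,S7,S8}.
Refine {S0,S2,S3,S5,S6,S7,S8} on symbol b: members go to different blocks, giving {S0,S2,S3,S5,S6,S8} and {S7}.
Refine {S0,S2,S3,S5,S6,S8} on symbol a: members go to different blocks, giving {S3,S5,S6,S8} and {S0,S2}.
No further refinement is possible. Final partition (4 blocks): {S1,S4} | {S3,S5,S6,S8} | {S7} | {S0,S2}.
The equivalence class containing S3 is {S3,S5,S6,S8}, of size 4.

4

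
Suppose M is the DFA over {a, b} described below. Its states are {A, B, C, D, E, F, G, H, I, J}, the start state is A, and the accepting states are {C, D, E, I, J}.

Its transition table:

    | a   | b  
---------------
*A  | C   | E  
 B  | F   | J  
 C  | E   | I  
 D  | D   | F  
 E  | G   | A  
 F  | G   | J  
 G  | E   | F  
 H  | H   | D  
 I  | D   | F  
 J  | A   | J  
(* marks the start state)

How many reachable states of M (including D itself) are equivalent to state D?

First remove the unreachable states {B,H}; 8 states remain.
Initial partition by acceptance: {C,D,E,I,J} | {A,F,G}.
Split {C,D,E,I,J} by δ(·,a) → {C,D,I} and {E,J}.
Split {C,D,I} by δ(·,a) → {D,I} and {C}.
On input a, block {A,F,G} splits into {A} and {F} and {G}.
Split {E,J} by δ(·,a) → {E} and {J}.
No further refinement is possible. Final partition (7 blocks): {D,I} | {A} | {E} | {C} | {F} | {G} | {J}.
State D belongs to the block {D,I}, which has 2 states.

2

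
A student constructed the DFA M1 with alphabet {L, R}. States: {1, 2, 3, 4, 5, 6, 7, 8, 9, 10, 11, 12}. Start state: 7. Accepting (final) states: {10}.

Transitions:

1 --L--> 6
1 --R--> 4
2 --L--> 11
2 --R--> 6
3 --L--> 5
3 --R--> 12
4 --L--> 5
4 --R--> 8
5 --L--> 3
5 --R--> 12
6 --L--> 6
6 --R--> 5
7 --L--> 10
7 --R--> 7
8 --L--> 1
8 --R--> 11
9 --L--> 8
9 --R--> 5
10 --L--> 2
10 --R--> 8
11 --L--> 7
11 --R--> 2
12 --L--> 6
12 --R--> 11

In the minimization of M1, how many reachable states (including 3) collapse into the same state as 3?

3

States {9} cannot be reached from the start state, so discard them.
Initial partition by acceptance: {10} | {1,2,3,4,5,6,7,8,11,12}.
Split {1,2,3,4,5,6,7,8,11,12} by δ(·,L) → {1,2,3,4,5,6,8,11,12} and {7}.
Split {1,2,3,4,5,6,8,11,12} by δ(·,L) → {1,2,3,4,5,6,8,12} and {11}.
Refine {1,2,3,4,5,6,8,12} on symbol L: members go to different blocks, giving {1,3,4,5,6,8,12} and {2}.
Split {1,3,4,5,6,8,12} by δ(·,R) → {1,3,4,5,6} and {8,12}.
Refine {1,3,4,5,6} on symbol R: members go to different blocks, giving {3,4,5} and {1,6}.
No further refinement is possible. Final partition (7 blocks): {10} | {3,4,5} | {7} | {11} | {2} | {8,12} | {1,6}.
State 3 belongs to the block {3,4,5}, which has 3 states.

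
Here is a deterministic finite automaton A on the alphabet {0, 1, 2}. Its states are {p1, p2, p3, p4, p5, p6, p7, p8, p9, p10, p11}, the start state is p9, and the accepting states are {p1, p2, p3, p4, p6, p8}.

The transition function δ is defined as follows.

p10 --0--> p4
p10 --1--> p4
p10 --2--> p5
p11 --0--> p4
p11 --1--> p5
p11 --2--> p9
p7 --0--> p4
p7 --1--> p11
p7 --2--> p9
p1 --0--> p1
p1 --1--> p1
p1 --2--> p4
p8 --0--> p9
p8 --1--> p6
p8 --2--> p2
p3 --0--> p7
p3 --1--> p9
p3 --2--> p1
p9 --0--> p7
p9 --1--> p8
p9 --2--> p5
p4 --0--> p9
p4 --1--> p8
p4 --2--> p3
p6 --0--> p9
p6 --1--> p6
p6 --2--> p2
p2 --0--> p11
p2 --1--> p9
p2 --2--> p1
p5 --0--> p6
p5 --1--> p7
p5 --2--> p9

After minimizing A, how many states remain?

5

First remove the unreachable states {p10}; 10 states remain.
Initial partition by acceptance: {p1,p2,p3,p4,p6,p8} | {p5,p7,p9,p11}.
Split {p1,p2,p3,p4,p6,p8} by δ(·,0) → {p2,p3,p4,p6,p8} and {p1}.
Refine {p2,p3,p4,p6,p8} on symbol 1: members go to different blocks, giving {p4,p6,p8} and {p2,p3}.
Refine {p5,p7,p9,p11} on symbol 0: members go to different blocks, giving {p5,p7,p11} and {p9}.
No further refinement is possible. Final partition (5 blocks): {p4,p6,p8} | {p5,p7,p11} | {p1} | {p2,p3} | {p9}.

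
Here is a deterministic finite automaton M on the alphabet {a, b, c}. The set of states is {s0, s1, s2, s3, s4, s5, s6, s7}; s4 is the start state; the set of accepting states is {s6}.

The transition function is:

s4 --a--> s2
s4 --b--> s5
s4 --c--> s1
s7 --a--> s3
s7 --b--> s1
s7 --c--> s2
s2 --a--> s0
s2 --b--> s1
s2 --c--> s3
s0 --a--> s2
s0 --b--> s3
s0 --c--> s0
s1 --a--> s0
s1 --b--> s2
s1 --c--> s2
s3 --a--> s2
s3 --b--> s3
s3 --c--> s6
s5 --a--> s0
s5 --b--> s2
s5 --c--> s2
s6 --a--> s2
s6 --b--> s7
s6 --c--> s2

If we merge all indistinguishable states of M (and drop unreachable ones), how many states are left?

7

All states are reachable from the start state.
Start with accepting vs non-accepting: {s6} | {s0,s1,s2,s3,s4,s5,s7}.
Split {s0,s1,s2,s3,s4,s5,s7} by δ(·,c) → {s0,s1,s2,s4,s5,s7} and {s3}.
On input a, block {s0,s1,s2,s4,s5,s7} splits into {s0,s1,s2,s4,s5} and {s7}.
On input b, block {s0,s1,s2,s4,s5} splits into {s1,s2,s4,s5} and {s0}.
On input a, block {s1,s2,s4,s5} splits into {s1,s2,s5} and {s4}.
Split {s1,s2,s5} by δ(·,c) → {s1,s5} and {s2}.
No further refinement is possible. Final partition (7 blocks): {s6} | {s1,s5} | {s3} | {s7} | {s0} | {s4} | {s2}.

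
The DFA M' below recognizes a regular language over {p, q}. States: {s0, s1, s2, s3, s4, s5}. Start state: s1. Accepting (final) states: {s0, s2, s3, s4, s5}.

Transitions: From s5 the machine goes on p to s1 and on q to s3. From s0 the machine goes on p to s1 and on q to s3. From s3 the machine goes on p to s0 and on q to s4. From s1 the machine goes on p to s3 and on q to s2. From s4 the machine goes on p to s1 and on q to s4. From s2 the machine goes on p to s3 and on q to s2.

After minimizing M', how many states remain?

5

States {s5} cannot be reached from the start state, so discard them.
Start with accepting vs non-accepting: {s0,s2,s3,s4} | {s1}.
Refine {s0,s2,s3,s4} on symbol p: members go to different blocks, giving {s0,s4} and {s2,s3}.
Refine {s0,s4} on symbol q: members go to different blocks, giving {s0} and {s4}.
Refine {s2,s3} on symbol p: members go to different blocks, giving {s2} and {s3}.
Stable partition: {s0} | {s1} | {s2} | {s4} | {s3} — 5 equivalence classes.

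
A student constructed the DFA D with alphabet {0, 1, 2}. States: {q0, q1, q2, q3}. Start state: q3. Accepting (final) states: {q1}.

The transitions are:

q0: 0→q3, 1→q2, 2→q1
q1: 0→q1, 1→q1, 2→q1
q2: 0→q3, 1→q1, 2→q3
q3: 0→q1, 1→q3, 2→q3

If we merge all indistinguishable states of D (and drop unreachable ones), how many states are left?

2

Reachable states from the start: {q1,q3}. Unreachable: {q0,q2} — drop them.
Initial partition by acceptance: {q1} | {q3}.
The partition is now stable with 2 blocks: {q1} | {q3}.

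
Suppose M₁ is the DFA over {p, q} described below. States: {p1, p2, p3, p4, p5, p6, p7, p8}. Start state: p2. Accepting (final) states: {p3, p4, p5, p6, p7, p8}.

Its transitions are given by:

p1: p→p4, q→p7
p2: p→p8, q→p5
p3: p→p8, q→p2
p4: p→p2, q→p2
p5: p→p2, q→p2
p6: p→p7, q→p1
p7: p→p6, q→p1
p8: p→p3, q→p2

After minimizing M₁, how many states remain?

3

First remove the unreachable states {p1,p4,p6,p7}; 4 states remain.
P0 = {p3,p5,p8} | {p2}.
Refine {p3,p5,p8} on symbol p: members go to different blocks, giving {p3,p8} and {p5}.
Stable partition: {p3,p8} | {p2} | {p5} — 3 equivalence classes.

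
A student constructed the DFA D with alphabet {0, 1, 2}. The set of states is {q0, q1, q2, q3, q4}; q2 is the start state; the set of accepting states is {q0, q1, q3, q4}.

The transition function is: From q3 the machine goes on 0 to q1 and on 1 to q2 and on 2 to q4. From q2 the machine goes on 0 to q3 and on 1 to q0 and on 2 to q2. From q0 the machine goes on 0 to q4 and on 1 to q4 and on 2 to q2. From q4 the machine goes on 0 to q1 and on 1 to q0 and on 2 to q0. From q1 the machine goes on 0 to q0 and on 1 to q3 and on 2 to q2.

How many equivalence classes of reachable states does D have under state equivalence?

5

Initial partition by acceptance: {q0,q1,q3,q4} | {q2}.
Refine {q0,q1,q3,q4} on symbol 1: members go to different blocks, giving {q0,q1,q4} and {q3}.
Split {q0,q1,q4} by δ(·,1) → {q0,q4} and {q1}.
Split {q0,q4} by δ(·,0) → {q0} and {q4}.
The partition is now stable with 5 blocks: {q0} | {q2} | {q3} | {q1} | {q4}.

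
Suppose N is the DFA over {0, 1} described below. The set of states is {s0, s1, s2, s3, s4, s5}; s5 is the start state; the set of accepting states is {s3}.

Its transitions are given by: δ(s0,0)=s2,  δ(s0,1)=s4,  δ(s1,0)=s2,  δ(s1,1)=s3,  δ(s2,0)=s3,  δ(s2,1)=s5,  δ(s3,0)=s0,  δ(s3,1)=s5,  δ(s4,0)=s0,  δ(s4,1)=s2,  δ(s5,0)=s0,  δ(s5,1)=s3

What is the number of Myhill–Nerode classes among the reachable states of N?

States {s1} cannot be reached from the start state, so discard them.
P0 = {s3} | {s0,s2,s4,s5}.
Refine {s0,s2,s4,s5} on symbol 0: members go to different blocks, giving {s0,s4,s5} and {s2}.
On input 0, block {s0,s4,s5} splits into {s4,s5} and {s0}.
On input 1, block {s4,s5} splits into {s4} and {s5}.
Stable partition: {s3} | {s4} | {s2} | {s0} | {s5} — 5 equivalence classes.

5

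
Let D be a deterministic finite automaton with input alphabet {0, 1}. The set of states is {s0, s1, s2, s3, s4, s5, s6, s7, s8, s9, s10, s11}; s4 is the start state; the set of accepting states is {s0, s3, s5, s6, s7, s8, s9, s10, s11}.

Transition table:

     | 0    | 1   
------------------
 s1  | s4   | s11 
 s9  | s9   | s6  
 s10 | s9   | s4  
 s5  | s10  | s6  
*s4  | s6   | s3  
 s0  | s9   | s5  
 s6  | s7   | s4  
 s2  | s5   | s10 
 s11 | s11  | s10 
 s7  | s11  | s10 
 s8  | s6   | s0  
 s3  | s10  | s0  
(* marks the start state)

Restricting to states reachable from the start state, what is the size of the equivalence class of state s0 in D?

First remove the unreachable states {s1,s2,s8}; 9 states remain.
P0 = {s0,s3,s5,s6,s7,s9,s10,s11} | {s4}.
Refine {s0,s3,s5,s6,s7,s9,s10,s11} on symbol 1: members go to different blocks, giving {s0,s3,s5,s7,s9,s11} and {s6,s10}.
Refine {s0,s3,s5,s7,s9,s11} on symbol 0: members go to different blocks, giving {s0,s7,s9,s11} and {s3,s5}.
On input 1, block {s0,s7,s9,s11} splits into {s7,s9,s11} and {s0}.
On input 1, block {s3,s5} splits into {s3} and {s5}.
The partition is now stable with 6 blocks: {s7,s9,s11} | {s4} | {s6,s10} | {s3} | {s0} | {s5}.
State s0 belongs to the block {s0}, which has 1 states.

1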